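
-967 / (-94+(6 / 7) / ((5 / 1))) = 33845 / 3284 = 10.31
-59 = -59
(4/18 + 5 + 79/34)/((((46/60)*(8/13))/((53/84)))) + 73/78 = 112999013/10247328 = 11.03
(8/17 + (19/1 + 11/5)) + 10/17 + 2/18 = 17113/765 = 22.37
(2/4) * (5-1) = 2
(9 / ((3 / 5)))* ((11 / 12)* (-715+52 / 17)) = -665665 / 68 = -9789.19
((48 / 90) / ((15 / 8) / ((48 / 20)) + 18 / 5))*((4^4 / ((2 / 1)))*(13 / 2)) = 212992 / 2103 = 101.28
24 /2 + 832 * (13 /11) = 10948 /11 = 995.27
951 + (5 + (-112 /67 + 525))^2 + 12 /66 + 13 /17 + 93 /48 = 3761842765037 /13431088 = 280084.74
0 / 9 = 0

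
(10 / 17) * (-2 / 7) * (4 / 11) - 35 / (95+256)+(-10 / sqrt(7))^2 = 14.12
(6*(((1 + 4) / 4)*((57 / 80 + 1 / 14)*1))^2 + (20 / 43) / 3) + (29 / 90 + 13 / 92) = 28493759611 / 4466165760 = 6.38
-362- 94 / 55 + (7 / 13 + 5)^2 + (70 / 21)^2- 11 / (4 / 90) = -95270233 / 167310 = -569.42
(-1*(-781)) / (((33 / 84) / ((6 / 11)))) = 11928 / 11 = 1084.36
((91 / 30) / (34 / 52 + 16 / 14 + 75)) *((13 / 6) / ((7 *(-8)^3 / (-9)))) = 15379 / 71562240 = 0.00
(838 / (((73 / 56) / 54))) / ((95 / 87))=220467744 / 6935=31790.59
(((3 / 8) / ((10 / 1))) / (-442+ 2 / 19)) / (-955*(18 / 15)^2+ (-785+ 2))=19 / 483206592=0.00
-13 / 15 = -0.87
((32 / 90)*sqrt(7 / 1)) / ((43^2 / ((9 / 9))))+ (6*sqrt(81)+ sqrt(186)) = 16*sqrt(7) / 83205+ sqrt(186)+ 54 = 67.64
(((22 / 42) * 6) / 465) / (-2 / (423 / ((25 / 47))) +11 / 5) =145794 / 47401697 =0.00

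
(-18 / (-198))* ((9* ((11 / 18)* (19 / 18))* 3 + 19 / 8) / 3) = 475 / 792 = 0.60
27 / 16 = 1.69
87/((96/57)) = 1653/32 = 51.66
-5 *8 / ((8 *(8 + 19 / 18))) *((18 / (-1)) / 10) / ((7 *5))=162 / 5705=0.03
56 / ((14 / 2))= 8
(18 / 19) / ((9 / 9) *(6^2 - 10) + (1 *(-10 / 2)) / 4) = 8 / 209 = 0.04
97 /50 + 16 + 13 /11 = 10517 /550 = 19.12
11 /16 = 0.69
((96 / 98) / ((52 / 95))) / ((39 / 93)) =35340 / 8281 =4.27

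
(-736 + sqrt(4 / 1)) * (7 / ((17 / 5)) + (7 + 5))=-175426 / 17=-10319.18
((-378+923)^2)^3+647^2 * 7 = 26204689234820888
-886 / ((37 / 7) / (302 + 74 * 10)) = -6462484 / 37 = -174661.73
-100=-100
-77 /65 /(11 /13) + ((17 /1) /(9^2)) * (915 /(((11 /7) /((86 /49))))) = 2214997 /10395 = 213.08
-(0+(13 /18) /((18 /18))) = -13 /18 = -0.72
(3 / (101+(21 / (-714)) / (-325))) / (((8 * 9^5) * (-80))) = -1105 / 1405902837312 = -0.00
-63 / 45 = -7 / 5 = -1.40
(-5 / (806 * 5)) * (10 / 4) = -5 / 1612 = -0.00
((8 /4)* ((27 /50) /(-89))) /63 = -3 /15575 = -0.00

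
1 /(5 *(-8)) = -1 /40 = -0.02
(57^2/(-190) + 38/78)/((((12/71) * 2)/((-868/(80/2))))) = 99821953/93600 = 1066.47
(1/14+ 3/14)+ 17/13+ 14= 1419/91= 15.59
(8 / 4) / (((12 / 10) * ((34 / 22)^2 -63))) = -605 / 22002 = -0.03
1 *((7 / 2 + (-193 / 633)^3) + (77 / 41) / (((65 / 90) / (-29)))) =-19450648888771 / 270376122042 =-71.94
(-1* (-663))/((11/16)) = 10608/11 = 964.36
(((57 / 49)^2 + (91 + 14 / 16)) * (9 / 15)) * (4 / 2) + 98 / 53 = 289431553 / 2545060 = 113.72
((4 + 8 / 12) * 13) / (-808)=-91 / 1212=-0.08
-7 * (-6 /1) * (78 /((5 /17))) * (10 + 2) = 668304 /5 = 133660.80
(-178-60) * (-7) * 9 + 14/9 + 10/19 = 2564330/171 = 14996.08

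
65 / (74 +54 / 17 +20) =1105 / 1652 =0.67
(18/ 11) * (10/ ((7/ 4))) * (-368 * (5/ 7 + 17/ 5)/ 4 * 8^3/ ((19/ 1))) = -976748544/ 10241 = -95376.29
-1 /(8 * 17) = -1 /136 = -0.01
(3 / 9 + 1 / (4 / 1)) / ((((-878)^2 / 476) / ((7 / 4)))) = 5831 / 9250608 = 0.00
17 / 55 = 0.31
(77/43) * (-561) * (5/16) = -215985/688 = -313.93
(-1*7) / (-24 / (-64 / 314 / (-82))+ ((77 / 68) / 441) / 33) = 89964 / 124092485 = 0.00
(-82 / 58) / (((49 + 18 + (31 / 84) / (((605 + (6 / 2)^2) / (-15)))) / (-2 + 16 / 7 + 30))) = -21347552 / 33399561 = -0.64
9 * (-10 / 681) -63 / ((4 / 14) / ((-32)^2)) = -51254814 / 227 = -225792.13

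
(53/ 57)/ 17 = 53/ 969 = 0.05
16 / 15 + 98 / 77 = 2.34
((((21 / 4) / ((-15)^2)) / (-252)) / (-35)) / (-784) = -1 / 296352000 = -0.00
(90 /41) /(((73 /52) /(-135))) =-631800 /2993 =-211.09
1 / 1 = 1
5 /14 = 0.36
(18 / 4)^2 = 81 / 4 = 20.25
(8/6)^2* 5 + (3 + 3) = 14.89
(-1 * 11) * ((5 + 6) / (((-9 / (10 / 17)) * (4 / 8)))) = 2420 / 153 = 15.82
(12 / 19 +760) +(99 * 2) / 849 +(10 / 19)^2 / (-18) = 699575920 / 919467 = 760.85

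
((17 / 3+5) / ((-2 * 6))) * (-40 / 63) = 320 / 567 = 0.56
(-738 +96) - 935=-1577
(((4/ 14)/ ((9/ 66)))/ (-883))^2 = 1936/ 343842849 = 0.00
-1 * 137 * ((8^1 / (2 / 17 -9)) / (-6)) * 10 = -93160 / 453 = -205.65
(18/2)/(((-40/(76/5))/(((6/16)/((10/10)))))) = -513/400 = -1.28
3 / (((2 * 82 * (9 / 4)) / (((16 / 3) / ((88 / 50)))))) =100 / 4059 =0.02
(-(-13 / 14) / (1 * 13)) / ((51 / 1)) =1 / 714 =0.00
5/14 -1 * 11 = -149/14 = -10.64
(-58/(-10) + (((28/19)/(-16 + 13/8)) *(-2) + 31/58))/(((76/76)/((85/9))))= 4696267/76038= 61.76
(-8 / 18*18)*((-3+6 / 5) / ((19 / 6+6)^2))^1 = 2592 / 15125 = 0.17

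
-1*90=-90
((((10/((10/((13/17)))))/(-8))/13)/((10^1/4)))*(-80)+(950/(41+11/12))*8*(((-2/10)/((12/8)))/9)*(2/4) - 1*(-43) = 3223985/76959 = 41.89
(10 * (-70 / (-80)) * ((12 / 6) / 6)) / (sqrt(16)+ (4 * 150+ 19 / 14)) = 49 / 10170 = 0.00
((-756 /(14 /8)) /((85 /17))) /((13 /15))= -1296 /13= -99.69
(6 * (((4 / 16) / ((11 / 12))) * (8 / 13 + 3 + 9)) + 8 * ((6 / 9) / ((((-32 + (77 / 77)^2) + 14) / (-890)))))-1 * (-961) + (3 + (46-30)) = 9334012 / 7293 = 1279.86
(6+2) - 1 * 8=0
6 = 6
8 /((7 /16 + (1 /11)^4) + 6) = 1874048 /1508039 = 1.24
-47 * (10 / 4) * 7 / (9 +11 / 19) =-4465 / 52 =-85.87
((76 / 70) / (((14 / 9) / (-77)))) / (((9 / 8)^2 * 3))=-13376 / 945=-14.15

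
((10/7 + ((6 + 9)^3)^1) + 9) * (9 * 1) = 213282/7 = 30468.86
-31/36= -0.86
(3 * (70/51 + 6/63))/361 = 524/42959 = 0.01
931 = 931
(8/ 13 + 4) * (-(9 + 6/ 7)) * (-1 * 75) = 3412.09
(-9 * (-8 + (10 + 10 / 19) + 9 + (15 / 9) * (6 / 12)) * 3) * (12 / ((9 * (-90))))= 1409 / 285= 4.94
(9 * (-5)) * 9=-405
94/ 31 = 3.03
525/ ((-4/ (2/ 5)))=-105/ 2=-52.50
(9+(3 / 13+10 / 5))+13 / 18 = 2797 / 234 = 11.95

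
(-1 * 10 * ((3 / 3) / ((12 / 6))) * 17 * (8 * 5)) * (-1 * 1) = 3400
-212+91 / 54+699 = 26389 / 54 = 488.69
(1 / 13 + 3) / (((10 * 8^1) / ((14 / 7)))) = 1 / 13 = 0.08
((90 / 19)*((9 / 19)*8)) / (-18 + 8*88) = 3240 / 123823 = 0.03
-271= -271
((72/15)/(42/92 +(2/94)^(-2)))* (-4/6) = -736/508175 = -0.00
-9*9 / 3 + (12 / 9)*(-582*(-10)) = 7733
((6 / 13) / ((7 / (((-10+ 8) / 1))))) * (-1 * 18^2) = 3888 / 91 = 42.73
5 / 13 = 0.38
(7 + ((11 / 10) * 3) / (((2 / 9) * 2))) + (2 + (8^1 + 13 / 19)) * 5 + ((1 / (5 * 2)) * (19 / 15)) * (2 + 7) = 262147 / 3800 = 68.99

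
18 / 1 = 18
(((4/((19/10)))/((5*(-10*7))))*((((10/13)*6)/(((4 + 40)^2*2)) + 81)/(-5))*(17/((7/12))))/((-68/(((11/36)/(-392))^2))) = -48539/1912932403200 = -0.00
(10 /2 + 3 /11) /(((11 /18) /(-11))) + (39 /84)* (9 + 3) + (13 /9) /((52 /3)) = -89.25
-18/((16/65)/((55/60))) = -67.03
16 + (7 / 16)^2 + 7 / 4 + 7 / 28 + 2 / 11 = 18.37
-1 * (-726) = 726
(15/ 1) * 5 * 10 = 750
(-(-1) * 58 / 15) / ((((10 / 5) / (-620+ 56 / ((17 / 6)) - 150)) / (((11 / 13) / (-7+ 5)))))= 2034263 / 3315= 613.65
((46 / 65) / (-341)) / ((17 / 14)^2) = -9016 / 6405685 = -0.00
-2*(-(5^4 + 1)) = 1252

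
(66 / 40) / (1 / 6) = 99 / 10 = 9.90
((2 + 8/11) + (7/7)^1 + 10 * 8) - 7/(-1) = 998/11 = 90.73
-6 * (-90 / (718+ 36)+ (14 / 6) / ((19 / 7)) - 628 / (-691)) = -48975040 / 4949633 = -9.89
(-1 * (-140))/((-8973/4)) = -560/8973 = -0.06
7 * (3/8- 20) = -1099/8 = -137.38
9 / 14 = 0.64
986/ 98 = 493/ 49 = 10.06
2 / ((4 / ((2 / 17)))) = 1 / 17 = 0.06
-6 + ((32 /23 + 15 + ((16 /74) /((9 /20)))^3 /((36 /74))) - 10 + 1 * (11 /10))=3551869087 /2065862070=1.72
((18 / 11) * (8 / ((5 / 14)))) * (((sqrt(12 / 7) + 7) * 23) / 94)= 6624 * sqrt(21) / 2585 + 162288 / 2585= 74.52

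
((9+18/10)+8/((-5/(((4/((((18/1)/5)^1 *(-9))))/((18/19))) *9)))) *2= 10268/405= 25.35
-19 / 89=-0.21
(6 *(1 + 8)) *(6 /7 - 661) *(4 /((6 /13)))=-2162628 /7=-308946.86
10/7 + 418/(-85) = -2076/595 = -3.49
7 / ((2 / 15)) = 105 / 2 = 52.50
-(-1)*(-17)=-17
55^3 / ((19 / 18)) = 2994750 / 19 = 157618.42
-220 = -220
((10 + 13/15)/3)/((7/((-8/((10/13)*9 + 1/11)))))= -186472/315945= -0.59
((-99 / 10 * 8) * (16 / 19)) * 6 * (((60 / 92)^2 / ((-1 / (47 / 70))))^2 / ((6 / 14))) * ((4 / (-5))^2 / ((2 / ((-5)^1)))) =4534776576 / 37218853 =121.84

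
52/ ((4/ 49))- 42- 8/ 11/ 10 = 32721/ 55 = 594.93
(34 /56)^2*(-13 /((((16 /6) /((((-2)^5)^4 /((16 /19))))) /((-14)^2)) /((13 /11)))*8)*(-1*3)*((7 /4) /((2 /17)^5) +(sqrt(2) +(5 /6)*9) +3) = 136836071424*sqrt(2) /11 +10626542849430144 /11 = 966066942259833.97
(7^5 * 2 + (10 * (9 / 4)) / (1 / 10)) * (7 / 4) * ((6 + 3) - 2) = 1658111 / 4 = 414527.75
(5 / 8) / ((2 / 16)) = 5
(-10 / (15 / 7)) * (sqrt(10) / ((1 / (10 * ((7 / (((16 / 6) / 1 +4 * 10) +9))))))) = -196 * sqrt(10) / 31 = -19.99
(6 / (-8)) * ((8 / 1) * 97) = -582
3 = 3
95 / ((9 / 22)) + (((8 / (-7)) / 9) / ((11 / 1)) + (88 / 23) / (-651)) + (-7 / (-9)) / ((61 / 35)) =2337418049 / 10046883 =232.65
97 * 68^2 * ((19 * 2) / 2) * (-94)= -801071008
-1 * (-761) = 761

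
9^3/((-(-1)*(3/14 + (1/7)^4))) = 3500658/1031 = 3395.40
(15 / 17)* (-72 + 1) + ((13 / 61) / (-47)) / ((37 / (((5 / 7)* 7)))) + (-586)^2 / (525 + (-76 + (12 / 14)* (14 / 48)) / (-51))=38065105985064 / 64561482743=589.59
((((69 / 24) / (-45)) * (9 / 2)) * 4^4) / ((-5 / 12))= 4416 / 25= 176.64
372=372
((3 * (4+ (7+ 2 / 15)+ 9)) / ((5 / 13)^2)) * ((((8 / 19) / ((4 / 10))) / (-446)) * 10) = -204152 / 21185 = -9.64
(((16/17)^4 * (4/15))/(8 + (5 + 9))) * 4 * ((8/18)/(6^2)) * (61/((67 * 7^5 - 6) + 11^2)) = 3997696/157139010661545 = 0.00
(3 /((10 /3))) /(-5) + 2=91 /50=1.82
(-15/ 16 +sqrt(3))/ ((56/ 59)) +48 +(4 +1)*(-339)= -1476597/ 896 +59*sqrt(3)/ 56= -1646.16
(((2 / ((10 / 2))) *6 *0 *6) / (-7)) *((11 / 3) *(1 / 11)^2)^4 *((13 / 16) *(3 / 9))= 0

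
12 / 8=3 / 2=1.50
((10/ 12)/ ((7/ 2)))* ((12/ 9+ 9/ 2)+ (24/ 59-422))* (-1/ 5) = 147179/ 7434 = 19.80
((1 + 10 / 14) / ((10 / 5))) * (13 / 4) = 39 / 14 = 2.79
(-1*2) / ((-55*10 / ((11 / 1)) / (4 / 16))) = 1 / 100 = 0.01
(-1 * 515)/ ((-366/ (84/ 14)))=515/ 61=8.44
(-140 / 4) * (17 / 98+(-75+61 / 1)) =6775 / 14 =483.93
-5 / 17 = -0.29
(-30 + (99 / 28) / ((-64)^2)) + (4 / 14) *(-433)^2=6140199011 / 114688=53538.29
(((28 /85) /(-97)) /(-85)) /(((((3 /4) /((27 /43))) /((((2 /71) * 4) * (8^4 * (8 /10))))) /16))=2113929216 /10698093625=0.20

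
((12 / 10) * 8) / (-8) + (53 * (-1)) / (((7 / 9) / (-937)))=2234703 / 35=63848.66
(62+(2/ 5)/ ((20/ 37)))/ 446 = 3137/ 22300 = 0.14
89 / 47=1.89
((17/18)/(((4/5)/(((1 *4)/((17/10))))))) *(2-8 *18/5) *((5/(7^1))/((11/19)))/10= -6365/693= -9.18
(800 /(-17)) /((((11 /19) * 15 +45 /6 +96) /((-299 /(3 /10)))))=90896000 /217413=418.08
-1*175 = -175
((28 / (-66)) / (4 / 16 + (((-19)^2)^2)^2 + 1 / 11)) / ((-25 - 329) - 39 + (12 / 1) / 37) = 2072 / 32571552740448753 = 0.00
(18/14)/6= 3/14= 0.21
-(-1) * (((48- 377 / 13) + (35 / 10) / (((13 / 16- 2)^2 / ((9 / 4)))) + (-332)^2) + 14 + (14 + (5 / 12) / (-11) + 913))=5298404275 / 47652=111189.55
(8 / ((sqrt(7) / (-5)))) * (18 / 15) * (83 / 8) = -498 * sqrt(7) / 7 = -188.23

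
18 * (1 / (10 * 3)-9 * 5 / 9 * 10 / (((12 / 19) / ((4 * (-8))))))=228003 / 5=45600.60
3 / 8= 0.38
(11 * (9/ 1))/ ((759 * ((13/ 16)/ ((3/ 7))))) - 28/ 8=-14363/ 4186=-3.43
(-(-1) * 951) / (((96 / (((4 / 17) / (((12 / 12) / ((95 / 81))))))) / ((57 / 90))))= 114437 / 66096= 1.73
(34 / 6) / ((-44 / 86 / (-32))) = 11696 / 33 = 354.42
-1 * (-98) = 98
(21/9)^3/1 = 343/27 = 12.70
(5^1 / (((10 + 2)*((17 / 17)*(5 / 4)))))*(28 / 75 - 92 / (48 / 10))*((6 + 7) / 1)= -36647 / 450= -81.44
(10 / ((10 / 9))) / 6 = 3 / 2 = 1.50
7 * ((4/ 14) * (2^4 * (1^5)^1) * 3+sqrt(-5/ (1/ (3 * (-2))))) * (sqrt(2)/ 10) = sqrt(2) * (7 * sqrt(30)+96)/ 10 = 19.00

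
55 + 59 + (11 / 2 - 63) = 113 / 2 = 56.50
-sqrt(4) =-2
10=10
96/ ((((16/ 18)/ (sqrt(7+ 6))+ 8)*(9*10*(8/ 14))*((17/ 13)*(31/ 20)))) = 31941/ 277202- 273*sqrt(13)/ 277202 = 0.11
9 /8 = 1.12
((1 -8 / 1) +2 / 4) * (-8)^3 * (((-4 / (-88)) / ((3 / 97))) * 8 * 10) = 12912640 / 33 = 391292.12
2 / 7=0.29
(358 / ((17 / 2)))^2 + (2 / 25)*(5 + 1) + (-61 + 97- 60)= 12646468 / 7225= 1750.38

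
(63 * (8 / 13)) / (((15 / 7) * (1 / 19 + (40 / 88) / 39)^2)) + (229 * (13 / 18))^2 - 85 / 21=6174297050561 / 194605740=31727.21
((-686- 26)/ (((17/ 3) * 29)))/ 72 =-89/ 1479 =-0.06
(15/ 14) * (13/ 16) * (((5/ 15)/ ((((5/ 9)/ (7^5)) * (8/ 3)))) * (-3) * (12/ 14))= -1083537/ 128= -8465.13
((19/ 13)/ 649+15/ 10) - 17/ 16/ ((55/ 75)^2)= -0.47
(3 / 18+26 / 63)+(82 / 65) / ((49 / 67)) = 132107 / 57330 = 2.30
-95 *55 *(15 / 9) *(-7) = 182875 / 3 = 60958.33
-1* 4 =-4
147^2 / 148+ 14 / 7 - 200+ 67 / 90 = -341317 / 6660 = -51.25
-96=-96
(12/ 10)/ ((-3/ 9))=-18/ 5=-3.60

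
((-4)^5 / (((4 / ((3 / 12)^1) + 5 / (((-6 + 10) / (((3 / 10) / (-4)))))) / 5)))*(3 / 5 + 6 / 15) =-163840 / 509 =-321.89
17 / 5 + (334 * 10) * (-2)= -33383 / 5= -6676.60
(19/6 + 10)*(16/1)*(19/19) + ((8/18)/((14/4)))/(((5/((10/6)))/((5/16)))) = 79637/378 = 210.68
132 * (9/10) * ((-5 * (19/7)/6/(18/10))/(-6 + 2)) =1045/28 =37.32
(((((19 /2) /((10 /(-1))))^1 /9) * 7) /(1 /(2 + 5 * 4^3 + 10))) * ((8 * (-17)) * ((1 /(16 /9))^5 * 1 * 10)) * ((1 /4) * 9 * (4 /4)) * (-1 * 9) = -99731812383 /262144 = -380446.67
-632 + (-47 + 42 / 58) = -19670 / 29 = -678.28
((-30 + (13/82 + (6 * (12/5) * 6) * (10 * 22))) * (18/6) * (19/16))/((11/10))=61463.35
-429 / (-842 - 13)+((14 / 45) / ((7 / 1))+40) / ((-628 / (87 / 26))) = 223667 / 775580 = 0.29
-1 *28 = -28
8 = 8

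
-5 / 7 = -0.71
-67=-67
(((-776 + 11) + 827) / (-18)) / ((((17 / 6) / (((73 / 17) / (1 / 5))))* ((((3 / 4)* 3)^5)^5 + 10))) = -25479114891848581120 / 622417565090388386789355963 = -0.00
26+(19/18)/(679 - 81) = 26.00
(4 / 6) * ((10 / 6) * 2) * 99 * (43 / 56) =2365 / 14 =168.93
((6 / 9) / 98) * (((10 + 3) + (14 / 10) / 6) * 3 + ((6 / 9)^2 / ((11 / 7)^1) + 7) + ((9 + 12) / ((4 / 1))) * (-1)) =82631 / 291060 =0.28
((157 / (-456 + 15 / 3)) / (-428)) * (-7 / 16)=-1099 / 3088448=-0.00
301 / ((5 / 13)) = 3913 / 5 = 782.60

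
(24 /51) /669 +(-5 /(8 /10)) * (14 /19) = -1989971 /432174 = -4.60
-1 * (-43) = 43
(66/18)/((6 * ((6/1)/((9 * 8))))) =7.33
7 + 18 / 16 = 65 / 8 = 8.12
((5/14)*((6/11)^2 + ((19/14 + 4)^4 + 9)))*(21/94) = 58076004375/873887168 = 66.46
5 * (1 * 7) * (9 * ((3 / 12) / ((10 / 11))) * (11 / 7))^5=1531578985264449 / 49172480000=31147.08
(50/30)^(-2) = 9/25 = 0.36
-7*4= -28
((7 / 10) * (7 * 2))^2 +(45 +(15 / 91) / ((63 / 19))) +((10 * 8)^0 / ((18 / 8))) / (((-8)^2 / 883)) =337608703 / 2293200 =147.22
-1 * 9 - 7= -16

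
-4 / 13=-0.31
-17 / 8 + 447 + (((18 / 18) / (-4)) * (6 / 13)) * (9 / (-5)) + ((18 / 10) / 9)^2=1157319 / 2600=445.12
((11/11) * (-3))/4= -3/4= -0.75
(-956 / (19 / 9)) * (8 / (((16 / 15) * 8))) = -32265 / 76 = -424.54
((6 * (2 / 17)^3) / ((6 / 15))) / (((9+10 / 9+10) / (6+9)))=16200 / 889253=0.02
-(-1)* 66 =66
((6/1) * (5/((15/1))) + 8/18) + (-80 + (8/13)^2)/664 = 293456/126243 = 2.32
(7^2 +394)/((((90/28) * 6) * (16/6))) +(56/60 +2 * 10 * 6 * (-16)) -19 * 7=-735643/360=-2043.45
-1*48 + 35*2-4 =18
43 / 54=0.80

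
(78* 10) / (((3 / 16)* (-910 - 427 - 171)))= -80 / 29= -2.76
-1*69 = -69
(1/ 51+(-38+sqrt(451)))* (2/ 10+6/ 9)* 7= -176267/ 765+91* sqrt(451)/ 15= -101.58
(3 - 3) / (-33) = 0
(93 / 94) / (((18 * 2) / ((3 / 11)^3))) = 279 / 500456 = 0.00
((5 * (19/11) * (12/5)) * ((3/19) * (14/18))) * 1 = 2.55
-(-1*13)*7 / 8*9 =819 / 8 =102.38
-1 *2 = -2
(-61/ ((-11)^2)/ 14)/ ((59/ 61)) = -0.04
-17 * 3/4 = -12.75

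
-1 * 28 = -28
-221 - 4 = -225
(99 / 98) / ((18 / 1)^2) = 0.00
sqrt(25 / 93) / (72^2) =5 * sqrt(93) / 482112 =0.00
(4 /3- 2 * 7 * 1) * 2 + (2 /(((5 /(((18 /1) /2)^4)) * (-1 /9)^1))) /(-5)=352394 /75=4698.59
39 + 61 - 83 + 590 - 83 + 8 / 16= 1049 / 2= 524.50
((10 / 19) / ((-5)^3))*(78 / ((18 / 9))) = -78 / 475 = -0.16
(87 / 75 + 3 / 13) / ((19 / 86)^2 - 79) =-3342992 / 189774975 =-0.02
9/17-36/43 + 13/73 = -0.13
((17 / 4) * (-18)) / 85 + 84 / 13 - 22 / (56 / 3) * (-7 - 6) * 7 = 29331 / 260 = 112.81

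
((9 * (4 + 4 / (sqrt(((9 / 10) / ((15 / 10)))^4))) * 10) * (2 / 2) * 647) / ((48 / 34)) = 1869830 / 3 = 623276.67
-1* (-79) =79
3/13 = 0.23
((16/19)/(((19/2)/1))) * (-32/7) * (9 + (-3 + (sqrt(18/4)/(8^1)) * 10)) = -6144/2527 - 1920 * sqrt(2)/2527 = -3.51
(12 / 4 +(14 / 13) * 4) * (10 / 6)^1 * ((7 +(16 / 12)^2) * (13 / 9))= 37525 / 243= 154.42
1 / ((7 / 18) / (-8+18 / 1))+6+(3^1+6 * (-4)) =10.71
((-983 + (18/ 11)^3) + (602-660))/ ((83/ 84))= -115898076/ 110473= -1049.11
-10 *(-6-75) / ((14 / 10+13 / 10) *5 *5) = 12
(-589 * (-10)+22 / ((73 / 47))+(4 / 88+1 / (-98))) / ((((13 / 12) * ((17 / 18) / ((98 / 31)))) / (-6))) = -19424326176 / 177463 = -109455.64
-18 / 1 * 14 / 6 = -42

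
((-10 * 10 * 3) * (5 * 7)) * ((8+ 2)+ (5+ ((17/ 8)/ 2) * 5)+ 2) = -937125/ 4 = -234281.25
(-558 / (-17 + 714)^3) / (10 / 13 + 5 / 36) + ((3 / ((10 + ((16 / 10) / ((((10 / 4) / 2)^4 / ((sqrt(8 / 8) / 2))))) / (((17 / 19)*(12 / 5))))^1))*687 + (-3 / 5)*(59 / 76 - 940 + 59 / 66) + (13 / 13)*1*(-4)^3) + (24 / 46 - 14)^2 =9099834596166038769134263 / 10297849007802272440700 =883.66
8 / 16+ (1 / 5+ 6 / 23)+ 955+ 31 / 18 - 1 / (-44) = 43613923 / 45540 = 957.71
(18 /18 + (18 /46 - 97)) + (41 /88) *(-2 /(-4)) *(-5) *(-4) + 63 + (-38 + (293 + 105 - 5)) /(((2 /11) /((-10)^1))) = -19787585 /1012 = -19552.95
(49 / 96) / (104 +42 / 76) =931 / 190704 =0.00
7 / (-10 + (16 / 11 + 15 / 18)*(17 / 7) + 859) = 3234 / 394805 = 0.01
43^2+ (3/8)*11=14825/8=1853.12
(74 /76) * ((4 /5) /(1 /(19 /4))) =37 /10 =3.70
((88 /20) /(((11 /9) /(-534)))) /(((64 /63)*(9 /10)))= -16821 /8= -2102.62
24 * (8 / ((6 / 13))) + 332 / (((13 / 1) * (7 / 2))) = 38520 / 91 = 423.30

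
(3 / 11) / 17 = 3 / 187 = 0.02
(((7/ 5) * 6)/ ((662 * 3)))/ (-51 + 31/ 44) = -0.00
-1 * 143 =-143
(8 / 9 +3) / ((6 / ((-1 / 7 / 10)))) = -1 / 108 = -0.01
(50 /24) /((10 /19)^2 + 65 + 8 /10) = 45125 /1431228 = 0.03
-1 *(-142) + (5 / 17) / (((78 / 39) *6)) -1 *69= 14897 / 204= 73.02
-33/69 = -11/23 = -0.48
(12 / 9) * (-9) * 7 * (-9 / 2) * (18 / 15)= 2268 / 5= 453.60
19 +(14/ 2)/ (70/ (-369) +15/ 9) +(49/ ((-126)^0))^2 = 1321483/ 545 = 2424.74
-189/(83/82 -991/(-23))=-356454/83171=-4.29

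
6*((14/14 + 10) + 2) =78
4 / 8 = 0.50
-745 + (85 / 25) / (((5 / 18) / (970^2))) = 11515871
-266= -266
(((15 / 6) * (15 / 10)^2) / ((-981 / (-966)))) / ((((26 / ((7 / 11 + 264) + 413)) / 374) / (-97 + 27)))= -5355419475 / 1417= -3779406.83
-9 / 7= -1.29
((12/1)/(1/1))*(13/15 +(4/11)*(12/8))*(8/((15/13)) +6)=180808/825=219.16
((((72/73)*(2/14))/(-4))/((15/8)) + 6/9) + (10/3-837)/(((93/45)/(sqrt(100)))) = -958354304/237615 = -4033.22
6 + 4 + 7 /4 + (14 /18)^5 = 2842531 /236196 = 12.03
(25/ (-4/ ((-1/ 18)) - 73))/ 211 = -25/ 211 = -0.12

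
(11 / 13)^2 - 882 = -148937 / 169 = -881.28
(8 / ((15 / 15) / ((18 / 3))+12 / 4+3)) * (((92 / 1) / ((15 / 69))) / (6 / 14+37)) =14.67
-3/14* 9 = -27/14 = -1.93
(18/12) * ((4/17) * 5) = 30/17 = 1.76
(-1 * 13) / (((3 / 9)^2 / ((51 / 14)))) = -5967 / 14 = -426.21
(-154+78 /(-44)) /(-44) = 3427 /968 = 3.54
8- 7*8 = -48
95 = 95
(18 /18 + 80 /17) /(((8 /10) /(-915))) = -443775 /68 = -6526.10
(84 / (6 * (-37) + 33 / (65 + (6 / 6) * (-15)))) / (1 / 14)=-2800 / 527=-5.31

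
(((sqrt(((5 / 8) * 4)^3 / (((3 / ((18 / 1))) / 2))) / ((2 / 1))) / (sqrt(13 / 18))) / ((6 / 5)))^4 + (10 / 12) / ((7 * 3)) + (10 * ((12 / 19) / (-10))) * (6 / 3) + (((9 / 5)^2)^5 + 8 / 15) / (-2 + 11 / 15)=176801256541491329 / 101146500000000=1747.97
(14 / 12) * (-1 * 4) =-4.67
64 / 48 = 4 / 3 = 1.33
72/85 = 0.85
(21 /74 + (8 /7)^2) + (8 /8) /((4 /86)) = 41862 /1813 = 23.09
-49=-49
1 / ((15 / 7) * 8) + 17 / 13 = 1.37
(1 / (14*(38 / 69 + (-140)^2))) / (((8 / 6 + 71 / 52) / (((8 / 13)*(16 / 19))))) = 26496 / 37863530467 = 0.00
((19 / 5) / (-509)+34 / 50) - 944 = -12003842 / 12725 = -943.33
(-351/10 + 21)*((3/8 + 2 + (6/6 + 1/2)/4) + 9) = -6627/40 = -165.68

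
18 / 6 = 3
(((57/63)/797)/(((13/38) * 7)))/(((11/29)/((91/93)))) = 20938/17121951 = 0.00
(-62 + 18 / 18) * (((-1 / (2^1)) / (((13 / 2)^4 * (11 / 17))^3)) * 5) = 3068856320 / 31009751298022211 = 0.00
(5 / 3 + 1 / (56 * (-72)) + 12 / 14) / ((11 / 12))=925 / 336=2.75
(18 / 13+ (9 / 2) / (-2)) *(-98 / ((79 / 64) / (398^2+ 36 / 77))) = 122947211520 / 11297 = 10883173.54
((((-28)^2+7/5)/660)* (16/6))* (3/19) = 0.50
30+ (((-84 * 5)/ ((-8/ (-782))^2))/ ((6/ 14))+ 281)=-37454601/ 4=-9363650.25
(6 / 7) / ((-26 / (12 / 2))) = -18 / 91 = -0.20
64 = 64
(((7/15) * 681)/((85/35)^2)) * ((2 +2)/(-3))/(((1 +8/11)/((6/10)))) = -3425884/137275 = -24.96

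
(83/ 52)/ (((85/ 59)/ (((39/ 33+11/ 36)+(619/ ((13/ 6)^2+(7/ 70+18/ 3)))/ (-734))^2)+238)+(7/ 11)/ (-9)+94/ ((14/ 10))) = 0.01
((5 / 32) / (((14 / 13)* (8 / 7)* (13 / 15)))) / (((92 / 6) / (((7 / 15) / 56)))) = 15 / 188416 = 0.00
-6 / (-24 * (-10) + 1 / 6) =-36 / 1441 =-0.02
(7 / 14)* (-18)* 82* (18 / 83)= -13284 / 83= -160.05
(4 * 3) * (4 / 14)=24 / 7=3.43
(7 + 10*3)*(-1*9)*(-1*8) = 2664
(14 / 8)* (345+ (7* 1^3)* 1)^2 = 216832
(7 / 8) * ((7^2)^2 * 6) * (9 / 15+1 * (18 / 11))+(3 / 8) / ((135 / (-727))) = 111624097 / 3960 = 28187.90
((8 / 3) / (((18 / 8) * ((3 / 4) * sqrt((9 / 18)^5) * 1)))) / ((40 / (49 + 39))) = 19.67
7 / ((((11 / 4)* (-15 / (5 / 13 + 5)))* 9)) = -392 / 3861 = -0.10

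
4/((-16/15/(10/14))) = -75/28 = -2.68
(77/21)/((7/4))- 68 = -1384/21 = -65.90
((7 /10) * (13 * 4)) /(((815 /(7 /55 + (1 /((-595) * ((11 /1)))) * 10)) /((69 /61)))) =1476462 /232417625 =0.01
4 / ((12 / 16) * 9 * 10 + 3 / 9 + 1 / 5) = 120 / 2041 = 0.06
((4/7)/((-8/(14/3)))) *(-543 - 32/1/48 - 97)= 1922/9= 213.56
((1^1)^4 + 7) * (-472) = -3776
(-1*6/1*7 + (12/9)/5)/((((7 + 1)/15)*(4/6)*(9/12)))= -313/2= -156.50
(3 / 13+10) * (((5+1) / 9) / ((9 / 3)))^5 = 4256 / 767637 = 0.01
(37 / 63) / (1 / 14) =74 / 9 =8.22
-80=-80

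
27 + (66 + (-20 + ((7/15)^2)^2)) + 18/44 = 81812197/1113750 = 73.46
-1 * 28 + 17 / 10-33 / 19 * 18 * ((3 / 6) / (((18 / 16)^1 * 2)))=-33.25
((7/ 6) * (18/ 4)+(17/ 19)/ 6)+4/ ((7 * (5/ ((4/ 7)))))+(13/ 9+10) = 2833589/ 167580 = 16.91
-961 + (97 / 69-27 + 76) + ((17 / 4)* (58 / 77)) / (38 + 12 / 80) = -3691043911 / 4053819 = -910.51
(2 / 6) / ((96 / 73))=73 / 288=0.25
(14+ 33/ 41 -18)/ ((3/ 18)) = -786/ 41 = -19.17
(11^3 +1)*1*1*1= 1332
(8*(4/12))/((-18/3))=-4/9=-0.44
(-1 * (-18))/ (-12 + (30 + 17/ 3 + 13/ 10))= 540/ 749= 0.72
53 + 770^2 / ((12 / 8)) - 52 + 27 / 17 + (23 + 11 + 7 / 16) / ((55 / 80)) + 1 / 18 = 395319.40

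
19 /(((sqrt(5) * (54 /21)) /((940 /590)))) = 6251 * sqrt(5) /2655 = 5.26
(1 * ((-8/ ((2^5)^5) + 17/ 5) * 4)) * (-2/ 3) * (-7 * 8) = 166374047/ 327680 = 507.73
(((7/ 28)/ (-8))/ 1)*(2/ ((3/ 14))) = -7/ 24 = -0.29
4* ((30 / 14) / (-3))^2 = 100 / 49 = 2.04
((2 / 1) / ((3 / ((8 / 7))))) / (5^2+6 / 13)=208 / 6951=0.03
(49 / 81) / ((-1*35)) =-7 / 405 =-0.02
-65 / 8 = -8.12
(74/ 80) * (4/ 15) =0.25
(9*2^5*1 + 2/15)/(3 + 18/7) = 30254/585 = 51.72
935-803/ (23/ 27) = -176/ 23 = -7.65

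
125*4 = 500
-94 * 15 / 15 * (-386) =36284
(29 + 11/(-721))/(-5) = -20898/3605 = -5.80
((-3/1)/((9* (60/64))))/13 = -16/585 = -0.03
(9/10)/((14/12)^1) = 27/35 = 0.77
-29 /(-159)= 29 /159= 0.18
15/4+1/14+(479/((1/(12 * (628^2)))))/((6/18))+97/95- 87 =6800757613.84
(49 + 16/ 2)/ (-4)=-57/ 4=-14.25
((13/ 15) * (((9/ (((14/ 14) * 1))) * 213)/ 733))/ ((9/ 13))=11999/ 3665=3.27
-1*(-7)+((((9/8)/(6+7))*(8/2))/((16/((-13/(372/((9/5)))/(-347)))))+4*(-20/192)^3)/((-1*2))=7.00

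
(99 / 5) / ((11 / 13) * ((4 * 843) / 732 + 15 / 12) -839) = -104676 / 4409315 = -0.02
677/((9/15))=1128.33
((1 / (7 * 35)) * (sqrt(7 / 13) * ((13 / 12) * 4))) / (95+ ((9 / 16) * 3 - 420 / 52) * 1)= 208 * sqrt(91) / 13546785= 0.00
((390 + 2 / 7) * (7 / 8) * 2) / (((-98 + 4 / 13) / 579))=-5140941 / 1270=-4047.99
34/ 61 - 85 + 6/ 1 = -4785/ 61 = -78.44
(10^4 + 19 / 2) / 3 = 6673 / 2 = 3336.50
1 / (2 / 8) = 4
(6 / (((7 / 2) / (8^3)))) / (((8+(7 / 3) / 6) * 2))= 55296 / 1057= 52.31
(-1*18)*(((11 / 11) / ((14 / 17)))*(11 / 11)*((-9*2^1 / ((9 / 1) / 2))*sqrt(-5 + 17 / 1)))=1224*sqrt(3) / 7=302.86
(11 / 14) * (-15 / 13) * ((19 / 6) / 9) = -1045 / 3276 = -0.32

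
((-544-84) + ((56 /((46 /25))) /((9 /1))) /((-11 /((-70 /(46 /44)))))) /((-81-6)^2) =-2891908 /36036009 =-0.08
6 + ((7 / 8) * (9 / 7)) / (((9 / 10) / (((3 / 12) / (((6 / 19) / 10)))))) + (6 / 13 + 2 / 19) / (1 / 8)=242221 / 11856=20.43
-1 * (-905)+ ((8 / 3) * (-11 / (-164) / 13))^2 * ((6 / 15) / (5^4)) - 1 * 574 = 2644691035343 / 7990003125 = 331.00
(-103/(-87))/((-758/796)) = -40994/32973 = -1.24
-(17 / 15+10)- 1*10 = -317 / 15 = -21.13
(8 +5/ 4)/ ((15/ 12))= 37/ 5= 7.40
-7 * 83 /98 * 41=-3403 /14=-243.07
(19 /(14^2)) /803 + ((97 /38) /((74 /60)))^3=484804352318113 /54681143962676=8.87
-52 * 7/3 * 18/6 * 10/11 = -3640/11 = -330.91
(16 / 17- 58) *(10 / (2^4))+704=45447 / 68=668.34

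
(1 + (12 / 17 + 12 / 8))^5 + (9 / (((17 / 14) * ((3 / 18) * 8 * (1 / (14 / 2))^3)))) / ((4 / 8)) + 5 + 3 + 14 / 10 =945373201393 / 227177120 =4161.39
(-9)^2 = 81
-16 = -16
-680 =-680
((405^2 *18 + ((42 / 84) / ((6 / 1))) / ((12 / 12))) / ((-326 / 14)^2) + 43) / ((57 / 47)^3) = 181664320517219 / 59044713804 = 3076.72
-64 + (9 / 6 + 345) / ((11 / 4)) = 62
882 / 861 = 42 / 41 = 1.02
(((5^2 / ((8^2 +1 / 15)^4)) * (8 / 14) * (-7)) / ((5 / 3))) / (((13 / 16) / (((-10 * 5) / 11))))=0.00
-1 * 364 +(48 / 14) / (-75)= -63708 / 175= -364.05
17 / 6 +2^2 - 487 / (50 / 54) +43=-71419 / 150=-476.13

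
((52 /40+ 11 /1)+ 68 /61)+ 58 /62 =271363 /18910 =14.35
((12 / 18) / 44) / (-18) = -1 / 1188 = -0.00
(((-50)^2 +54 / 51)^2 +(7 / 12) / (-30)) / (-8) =-650800914617 / 832320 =-781911.90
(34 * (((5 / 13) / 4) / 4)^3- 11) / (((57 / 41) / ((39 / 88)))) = -3.51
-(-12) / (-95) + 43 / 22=1.83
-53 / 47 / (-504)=53 / 23688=0.00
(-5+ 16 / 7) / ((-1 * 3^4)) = 19 / 567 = 0.03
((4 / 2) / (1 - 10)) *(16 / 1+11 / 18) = -299 / 81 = -3.69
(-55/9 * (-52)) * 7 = 20020/9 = 2224.44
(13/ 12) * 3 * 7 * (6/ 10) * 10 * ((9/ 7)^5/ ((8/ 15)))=34543665/ 38416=899.20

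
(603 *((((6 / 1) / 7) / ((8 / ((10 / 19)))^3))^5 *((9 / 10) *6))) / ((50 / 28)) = 0.00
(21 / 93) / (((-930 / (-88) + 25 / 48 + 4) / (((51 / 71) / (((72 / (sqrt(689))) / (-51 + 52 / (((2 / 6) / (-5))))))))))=-2175558 * sqrt(689) / 17535367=-3.26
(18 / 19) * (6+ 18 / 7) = 1080 / 133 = 8.12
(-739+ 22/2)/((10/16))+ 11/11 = -5819/5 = -1163.80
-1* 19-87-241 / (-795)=-84029 / 795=-105.70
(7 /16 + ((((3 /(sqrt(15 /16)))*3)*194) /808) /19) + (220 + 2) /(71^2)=291*sqrt(15) /9595 + 38839 /80656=0.60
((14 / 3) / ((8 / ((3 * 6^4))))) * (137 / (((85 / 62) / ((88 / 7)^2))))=21311921664 / 595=35818355.74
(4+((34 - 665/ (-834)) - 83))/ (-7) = 36865/ 5838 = 6.31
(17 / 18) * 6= 17 / 3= 5.67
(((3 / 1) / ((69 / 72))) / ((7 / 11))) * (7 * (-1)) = -792 / 23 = -34.43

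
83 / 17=4.88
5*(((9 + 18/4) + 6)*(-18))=-1755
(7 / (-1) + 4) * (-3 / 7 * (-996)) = -8964 / 7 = -1280.57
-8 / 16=-1 / 2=-0.50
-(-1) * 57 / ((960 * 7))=19 / 2240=0.01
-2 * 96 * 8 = -1536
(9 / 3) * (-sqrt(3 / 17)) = -3 * sqrt(51) / 17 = -1.26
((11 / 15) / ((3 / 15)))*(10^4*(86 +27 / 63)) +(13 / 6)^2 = 798601183 / 252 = 3169052.31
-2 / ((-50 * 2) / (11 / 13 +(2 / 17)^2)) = 3231 / 187850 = 0.02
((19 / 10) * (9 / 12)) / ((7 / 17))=969 / 280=3.46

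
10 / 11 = 0.91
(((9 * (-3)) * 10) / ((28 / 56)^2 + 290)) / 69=-40 / 2967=-0.01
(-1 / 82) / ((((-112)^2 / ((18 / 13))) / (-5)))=45 / 6685952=0.00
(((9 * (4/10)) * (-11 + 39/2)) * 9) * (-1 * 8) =-11016/5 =-2203.20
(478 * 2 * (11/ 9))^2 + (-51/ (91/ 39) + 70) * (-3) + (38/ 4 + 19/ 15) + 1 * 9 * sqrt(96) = 36 * sqrt(6) + 7740280057/ 5670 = 1365216.94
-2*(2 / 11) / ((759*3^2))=-4 / 75141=-0.00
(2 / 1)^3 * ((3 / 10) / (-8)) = -3 / 10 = -0.30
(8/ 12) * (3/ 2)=1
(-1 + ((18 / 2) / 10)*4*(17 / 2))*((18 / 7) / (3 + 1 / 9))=5994 / 245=24.47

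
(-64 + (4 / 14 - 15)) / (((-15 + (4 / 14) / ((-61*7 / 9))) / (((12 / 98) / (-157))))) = -67222 / 16431149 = -0.00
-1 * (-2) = 2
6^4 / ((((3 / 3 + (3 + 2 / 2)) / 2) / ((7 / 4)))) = 4536 / 5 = 907.20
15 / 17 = 0.88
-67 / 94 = -0.71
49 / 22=2.23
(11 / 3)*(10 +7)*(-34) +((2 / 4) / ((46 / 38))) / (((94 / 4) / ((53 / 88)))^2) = -1250775507919 / 590174112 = -2119.33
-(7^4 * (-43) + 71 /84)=8672341 /84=103242.15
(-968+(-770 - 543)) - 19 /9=-2283.11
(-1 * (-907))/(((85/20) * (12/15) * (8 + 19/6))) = 27210/1139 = 23.89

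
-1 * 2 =-2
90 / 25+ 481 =2423 / 5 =484.60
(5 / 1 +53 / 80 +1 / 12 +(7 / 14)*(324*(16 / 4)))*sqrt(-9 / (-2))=156899*sqrt(2) / 160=1386.80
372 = 372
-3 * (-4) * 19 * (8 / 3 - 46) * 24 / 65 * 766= -2794368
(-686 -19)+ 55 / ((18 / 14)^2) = -54410 / 81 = -671.73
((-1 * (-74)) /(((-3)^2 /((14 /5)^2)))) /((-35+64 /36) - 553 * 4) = -14504 /505175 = -0.03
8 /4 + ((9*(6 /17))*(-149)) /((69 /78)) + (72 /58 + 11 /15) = -90324221 /170085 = -531.05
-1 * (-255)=255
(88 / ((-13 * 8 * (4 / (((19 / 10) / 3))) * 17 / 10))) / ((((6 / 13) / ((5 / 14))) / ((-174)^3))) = 76459515 / 238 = 321258.47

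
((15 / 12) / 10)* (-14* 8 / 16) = -7 / 8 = -0.88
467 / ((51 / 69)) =10741 / 17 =631.82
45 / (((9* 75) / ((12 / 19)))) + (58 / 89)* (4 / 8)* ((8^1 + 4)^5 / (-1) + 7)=-685512519 / 8455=-81077.77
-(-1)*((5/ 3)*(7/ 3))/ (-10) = -7/ 18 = -0.39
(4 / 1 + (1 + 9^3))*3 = 2202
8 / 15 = 0.53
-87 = -87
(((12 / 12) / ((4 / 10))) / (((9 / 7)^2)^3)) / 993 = 588245 / 1055441826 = 0.00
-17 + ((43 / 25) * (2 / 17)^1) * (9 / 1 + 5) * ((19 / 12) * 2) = -10237 / 1275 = -8.03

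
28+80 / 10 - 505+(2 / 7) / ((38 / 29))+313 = -20719 / 133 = -155.78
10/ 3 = 3.33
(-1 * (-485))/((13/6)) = 2910/13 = 223.85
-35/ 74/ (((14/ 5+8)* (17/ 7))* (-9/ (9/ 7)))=175/ 67932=0.00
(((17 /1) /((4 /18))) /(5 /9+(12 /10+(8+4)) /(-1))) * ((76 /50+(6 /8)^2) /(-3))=382347 /91040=4.20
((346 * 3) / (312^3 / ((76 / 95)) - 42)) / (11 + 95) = 173 / 670699418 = 0.00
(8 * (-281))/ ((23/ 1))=-2248/ 23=-97.74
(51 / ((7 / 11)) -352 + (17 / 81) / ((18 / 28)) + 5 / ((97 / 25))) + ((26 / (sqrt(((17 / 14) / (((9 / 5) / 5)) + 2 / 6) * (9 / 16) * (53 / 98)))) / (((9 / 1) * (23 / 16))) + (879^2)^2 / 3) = 23296 * sqrt(173257) / 5123457 + 98498937899252995 / 494991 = 198991371358.65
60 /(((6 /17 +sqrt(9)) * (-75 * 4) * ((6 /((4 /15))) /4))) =-0.01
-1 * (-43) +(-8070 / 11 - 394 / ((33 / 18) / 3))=-14689 / 11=-1335.36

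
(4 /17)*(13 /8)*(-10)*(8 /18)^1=-260 /153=-1.70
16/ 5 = 3.20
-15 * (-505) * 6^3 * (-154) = -251974800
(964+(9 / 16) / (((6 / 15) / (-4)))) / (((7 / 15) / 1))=115005 / 56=2053.66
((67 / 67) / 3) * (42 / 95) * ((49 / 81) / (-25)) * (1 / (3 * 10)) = -343 / 2885625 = -0.00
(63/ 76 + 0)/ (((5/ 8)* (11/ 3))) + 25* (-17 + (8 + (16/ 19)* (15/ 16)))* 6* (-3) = 3861378/ 1045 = 3695.10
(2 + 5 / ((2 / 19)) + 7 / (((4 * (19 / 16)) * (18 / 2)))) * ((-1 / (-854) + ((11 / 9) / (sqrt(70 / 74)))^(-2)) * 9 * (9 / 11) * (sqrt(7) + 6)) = 370784299455 * sqrt(7) / 1598163644 + 1112352898365 / 799081822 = 2005.87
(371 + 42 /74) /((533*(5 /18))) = 247464 /98605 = 2.51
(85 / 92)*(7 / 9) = 595 / 828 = 0.72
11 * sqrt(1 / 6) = 11 * sqrt(6) / 6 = 4.49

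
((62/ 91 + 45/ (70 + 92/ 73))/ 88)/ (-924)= -23017/ 1425616192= -0.00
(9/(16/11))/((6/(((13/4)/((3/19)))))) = 2717/128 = 21.23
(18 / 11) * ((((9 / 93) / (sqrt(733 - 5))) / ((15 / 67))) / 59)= 0.00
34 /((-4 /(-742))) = 6307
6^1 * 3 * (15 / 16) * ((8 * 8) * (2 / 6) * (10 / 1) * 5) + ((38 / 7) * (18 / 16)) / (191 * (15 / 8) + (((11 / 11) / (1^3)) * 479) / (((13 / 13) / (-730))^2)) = 257301533790342 / 14294529655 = 18000.00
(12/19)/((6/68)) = 136/19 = 7.16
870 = 870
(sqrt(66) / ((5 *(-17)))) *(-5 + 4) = sqrt(66) / 85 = 0.10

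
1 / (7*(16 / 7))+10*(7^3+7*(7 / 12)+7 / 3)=167723 / 48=3494.23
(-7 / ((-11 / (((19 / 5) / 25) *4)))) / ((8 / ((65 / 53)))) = 1729 / 29150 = 0.06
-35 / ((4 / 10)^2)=-875 / 4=-218.75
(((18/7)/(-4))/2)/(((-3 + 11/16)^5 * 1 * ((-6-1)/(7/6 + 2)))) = -7471104/3397853893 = -0.00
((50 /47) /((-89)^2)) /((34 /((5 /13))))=125 /82275427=0.00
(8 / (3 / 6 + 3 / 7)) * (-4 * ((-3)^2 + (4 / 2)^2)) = -448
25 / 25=1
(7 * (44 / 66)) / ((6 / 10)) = 70 / 9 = 7.78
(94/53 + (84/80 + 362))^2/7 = 149546944369/7865200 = 19013.75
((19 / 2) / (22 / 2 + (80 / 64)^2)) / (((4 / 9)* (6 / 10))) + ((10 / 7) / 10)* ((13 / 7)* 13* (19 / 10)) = 308237 / 32830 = 9.39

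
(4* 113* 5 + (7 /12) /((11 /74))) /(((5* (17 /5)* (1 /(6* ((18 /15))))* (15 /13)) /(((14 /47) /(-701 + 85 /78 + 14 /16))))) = -2424173856 /6845971825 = -0.35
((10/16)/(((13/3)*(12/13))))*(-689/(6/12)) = -215.31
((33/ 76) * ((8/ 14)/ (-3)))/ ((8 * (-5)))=11/ 5320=0.00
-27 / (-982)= 27 / 982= 0.03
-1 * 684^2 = -467856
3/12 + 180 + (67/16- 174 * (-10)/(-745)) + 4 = 186.10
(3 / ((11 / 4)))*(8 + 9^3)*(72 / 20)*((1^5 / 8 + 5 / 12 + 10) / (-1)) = -152559 / 5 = -30511.80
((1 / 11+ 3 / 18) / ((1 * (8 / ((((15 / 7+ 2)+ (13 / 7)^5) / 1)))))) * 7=1249279 / 211288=5.91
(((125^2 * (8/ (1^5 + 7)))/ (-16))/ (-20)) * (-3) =-9375/ 64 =-146.48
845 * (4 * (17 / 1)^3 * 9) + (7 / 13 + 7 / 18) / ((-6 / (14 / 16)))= 1678661261201 / 11232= 149453459.86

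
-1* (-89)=89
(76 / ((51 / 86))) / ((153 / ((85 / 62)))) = 16340 / 14229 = 1.15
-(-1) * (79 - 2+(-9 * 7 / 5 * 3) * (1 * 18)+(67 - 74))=-3052 / 5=-610.40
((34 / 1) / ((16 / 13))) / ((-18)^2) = 221 / 2592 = 0.09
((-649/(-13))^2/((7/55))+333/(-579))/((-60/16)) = -17883669208/3424785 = -5221.84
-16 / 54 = -8 / 27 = -0.30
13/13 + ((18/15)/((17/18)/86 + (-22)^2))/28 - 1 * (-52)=1389859217/26223715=53.00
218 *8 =1744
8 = 8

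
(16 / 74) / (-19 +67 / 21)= -42 / 3071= -0.01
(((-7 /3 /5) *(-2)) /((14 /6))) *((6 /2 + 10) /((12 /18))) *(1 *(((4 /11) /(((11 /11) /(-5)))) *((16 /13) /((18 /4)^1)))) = -3.88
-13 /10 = -1.30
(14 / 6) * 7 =49 / 3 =16.33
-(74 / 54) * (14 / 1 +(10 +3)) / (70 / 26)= -13.74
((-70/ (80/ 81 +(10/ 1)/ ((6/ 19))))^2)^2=1653682833936/ 78310985281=21.12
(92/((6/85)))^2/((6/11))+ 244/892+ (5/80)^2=4800219218053/1541376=3114242.87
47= 47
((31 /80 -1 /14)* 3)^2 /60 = 93987 /6272000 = 0.01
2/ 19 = 0.11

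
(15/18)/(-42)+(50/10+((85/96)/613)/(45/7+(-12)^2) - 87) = -82.02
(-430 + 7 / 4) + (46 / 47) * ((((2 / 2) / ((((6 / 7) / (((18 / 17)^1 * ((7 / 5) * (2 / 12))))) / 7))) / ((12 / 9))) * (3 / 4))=-427.14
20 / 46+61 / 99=2393 / 2277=1.05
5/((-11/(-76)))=380/11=34.55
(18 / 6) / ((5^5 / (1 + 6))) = 21 / 3125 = 0.01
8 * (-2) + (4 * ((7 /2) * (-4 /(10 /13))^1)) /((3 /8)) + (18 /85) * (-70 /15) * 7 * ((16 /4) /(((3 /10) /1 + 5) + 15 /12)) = -7160624 /33405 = -214.36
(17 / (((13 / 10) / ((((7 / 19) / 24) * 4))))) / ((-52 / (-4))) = 595 / 9633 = 0.06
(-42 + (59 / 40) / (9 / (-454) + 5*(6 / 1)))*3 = -11419847 / 90740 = -125.85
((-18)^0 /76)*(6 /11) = 3 /418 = 0.01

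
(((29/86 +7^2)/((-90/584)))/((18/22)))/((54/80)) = -54514064/94041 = -579.68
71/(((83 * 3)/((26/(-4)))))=-923/498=-1.85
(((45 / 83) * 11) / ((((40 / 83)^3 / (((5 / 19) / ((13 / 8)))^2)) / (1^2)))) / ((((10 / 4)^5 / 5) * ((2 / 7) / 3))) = 28644462 / 38130625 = 0.75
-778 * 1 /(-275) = 778 /275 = 2.83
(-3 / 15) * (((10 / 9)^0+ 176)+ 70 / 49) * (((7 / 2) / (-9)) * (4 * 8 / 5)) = 19984 / 225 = 88.82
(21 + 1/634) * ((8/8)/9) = 13315/5706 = 2.33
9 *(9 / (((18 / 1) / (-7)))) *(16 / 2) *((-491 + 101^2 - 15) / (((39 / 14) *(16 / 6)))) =-4275495 / 13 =-328884.23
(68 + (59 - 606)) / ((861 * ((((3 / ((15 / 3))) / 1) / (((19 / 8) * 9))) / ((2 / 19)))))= -2.09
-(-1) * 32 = 32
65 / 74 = 0.88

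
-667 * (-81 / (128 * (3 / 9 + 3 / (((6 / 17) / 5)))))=162081 / 16448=9.85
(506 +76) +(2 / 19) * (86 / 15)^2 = 585.46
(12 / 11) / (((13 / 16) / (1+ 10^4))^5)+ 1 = 1258920471441703541162267135 / 4084223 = 308239895677024379217.85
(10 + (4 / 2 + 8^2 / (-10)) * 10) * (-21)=714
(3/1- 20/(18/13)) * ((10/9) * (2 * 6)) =-4120/27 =-152.59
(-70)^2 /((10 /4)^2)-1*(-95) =879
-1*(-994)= 994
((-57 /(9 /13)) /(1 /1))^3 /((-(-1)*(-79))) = 15069223 /2133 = 7064.80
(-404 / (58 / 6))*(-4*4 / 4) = 4848 / 29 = 167.17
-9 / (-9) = 1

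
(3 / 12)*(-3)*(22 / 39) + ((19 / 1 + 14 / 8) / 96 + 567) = 566.79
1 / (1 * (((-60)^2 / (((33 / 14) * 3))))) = 11 / 5600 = 0.00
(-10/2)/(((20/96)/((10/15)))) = -16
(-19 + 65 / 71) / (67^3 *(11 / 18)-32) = -23112 / 234855007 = -0.00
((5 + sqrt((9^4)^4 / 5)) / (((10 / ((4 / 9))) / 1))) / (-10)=-4782969 * sqrt(5) / 125 -1 / 45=-85560.37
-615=-615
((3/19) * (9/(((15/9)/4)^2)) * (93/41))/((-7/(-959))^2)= 6786570096/19475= 348476.00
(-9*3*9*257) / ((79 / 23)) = -1436373 / 79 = -18181.94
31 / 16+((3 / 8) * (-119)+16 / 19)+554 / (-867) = -11197523 / 263568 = -42.48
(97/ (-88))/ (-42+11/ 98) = 0.03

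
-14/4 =-7/2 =-3.50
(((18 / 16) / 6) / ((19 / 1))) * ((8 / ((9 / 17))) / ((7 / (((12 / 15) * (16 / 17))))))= 32 / 1995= 0.02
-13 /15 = -0.87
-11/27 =-0.41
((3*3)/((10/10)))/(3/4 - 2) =-36/5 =-7.20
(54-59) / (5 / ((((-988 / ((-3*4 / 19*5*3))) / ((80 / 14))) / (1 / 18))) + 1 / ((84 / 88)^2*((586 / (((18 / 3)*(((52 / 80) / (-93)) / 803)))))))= -34306888154175 / 104431121401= -328.51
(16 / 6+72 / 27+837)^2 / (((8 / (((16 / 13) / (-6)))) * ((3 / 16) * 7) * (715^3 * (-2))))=7297976 / 384898746375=0.00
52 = 52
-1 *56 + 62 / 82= -2265 / 41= -55.24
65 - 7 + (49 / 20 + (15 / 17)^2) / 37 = 12422541 / 213860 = 58.09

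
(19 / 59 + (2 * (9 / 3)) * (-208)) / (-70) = 73613 / 4130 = 17.82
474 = 474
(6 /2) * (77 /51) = 77 /17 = 4.53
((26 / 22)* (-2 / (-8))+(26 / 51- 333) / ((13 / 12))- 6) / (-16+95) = -3039903 / 768196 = -3.96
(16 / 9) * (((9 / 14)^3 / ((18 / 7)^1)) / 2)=0.09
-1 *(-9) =9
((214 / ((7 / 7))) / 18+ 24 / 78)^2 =2036329 / 13689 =148.76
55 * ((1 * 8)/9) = 440/9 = 48.89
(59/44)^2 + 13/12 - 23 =-20.12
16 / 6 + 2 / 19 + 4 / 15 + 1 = 1151 / 285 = 4.04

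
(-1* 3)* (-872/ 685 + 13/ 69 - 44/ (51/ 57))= 40385011/ 267835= 150.78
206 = 206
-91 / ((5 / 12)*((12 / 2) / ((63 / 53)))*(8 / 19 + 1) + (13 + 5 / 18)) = -108927 / 19471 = -5.59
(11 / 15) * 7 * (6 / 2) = 77 / 5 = 15.40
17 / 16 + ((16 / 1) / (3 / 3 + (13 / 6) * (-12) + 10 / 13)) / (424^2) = 15042143 / 14157360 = 1.06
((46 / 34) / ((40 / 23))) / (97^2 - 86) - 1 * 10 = -63395871 / 6339640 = -10.00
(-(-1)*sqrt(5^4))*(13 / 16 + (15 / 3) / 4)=825 / 16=51.56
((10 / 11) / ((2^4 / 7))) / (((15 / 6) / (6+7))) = 91 / 44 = 2.07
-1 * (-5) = 5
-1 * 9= -9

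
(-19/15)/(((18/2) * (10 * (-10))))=19/13500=0.00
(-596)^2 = 355216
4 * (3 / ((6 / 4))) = 8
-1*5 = -5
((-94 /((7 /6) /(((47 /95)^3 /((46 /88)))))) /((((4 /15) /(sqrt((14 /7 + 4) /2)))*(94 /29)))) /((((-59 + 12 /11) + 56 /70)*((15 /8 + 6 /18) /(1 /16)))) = 1092944721*sqrt(3) /102131093015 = 0.02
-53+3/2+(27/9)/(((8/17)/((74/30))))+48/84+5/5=-9577/280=-34.20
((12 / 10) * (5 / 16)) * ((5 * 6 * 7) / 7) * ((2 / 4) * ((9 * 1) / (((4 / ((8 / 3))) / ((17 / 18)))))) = 255 / 8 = 31.88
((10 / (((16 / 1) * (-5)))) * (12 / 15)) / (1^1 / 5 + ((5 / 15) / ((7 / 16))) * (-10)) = 0.01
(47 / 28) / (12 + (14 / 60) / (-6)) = 2115 / 15071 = 0.14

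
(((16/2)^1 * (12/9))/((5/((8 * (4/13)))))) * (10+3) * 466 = 31812.27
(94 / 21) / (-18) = -47 / 189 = -0.25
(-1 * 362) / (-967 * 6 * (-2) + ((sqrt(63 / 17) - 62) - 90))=-10067944 / 318503015 + 1086 * sqrt(119) / 2229521105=-0.03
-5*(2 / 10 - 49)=244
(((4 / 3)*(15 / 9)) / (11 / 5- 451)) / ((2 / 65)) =-1625 / 10098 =-0.16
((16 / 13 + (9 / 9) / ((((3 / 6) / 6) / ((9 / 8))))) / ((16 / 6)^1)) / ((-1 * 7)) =-1149 / 1456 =-0.79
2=2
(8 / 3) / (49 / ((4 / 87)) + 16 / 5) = 160 / 64137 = 0.00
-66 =-66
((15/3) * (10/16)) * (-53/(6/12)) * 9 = -11925/4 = -2981.25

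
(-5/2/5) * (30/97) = -15/97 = -0.15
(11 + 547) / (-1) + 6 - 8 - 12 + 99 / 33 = -569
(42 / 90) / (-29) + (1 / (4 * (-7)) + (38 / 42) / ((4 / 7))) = 3109 / 2030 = 1.53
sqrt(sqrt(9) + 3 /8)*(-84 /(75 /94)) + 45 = 45 - 1974*sqrt(6) /25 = -148.41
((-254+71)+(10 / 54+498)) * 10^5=851000000 / 27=31518518.52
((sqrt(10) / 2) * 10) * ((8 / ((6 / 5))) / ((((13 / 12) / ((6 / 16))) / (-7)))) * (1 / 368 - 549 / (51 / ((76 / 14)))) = 191921475 * sqrt(10) / 40664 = 14924.97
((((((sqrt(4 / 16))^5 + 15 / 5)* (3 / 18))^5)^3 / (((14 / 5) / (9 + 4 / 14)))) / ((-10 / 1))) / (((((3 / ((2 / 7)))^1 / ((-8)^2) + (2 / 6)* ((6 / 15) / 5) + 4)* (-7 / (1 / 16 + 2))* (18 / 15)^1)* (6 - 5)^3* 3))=56596825029100551377617788441749375 / 245116969347553417233860624399042183430144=0.00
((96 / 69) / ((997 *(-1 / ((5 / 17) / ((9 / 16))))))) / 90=-256 / 31575987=-0.00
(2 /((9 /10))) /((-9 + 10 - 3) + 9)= 20 /63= 0.32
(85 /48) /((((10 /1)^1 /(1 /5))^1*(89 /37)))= 629 /42720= 0.01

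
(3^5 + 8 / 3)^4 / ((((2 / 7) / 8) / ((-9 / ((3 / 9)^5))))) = -223044617296116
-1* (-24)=24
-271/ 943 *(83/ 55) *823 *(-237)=84590.42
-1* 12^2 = -144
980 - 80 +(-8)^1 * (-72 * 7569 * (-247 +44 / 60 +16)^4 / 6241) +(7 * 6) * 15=7660644396206451994 / 3900625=1963953057832.13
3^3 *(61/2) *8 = 6588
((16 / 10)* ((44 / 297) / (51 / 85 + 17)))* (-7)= -28 / 297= -0.09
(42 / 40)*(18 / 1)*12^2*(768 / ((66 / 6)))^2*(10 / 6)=2675441664 / 121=22111088.13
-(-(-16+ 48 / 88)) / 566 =-85 / 3113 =-0.03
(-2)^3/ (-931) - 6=-5578/ 931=-5.99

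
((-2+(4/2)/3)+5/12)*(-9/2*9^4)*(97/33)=636417/8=79552.12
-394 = -394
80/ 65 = 16/ 13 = 1.23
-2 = -2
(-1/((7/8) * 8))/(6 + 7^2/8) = -8/679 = -0.01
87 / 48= 29 / 16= 1.81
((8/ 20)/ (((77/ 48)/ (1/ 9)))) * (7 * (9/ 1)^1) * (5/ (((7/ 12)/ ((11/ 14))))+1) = 36384/ 2695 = 13.50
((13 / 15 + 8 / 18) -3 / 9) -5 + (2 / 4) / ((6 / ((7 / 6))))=-157 / 40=-3.92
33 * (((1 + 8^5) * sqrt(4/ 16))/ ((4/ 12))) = 3244131/ 2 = 1622065.50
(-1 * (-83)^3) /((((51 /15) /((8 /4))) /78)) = 445993860 /17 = 26234932.94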